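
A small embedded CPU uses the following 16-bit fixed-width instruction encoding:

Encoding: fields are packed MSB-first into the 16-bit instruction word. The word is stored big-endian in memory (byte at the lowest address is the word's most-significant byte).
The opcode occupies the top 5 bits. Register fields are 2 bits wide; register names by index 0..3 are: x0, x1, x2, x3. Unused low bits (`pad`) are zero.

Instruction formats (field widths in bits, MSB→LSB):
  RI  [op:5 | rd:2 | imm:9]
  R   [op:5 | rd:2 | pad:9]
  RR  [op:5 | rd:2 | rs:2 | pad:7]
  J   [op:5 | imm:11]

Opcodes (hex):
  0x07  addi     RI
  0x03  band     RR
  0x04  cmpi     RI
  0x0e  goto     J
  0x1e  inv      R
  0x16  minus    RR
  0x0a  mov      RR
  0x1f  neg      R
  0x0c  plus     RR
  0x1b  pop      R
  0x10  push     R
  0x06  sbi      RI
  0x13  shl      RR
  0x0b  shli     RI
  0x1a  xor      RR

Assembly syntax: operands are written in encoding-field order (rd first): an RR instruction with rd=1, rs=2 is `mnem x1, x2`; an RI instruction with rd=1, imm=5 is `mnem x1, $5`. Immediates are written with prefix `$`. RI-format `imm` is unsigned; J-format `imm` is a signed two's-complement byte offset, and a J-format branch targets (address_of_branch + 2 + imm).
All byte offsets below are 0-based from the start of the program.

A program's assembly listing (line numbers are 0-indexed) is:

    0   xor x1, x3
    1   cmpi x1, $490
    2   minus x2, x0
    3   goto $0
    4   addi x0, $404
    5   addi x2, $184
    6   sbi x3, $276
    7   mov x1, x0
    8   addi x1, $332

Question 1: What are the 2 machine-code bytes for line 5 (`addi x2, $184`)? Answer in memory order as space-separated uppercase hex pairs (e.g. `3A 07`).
3C B8

5. addi fields op=0x7:5|rd=2:2|imm=184:9 → word 3cb8h → 3c b8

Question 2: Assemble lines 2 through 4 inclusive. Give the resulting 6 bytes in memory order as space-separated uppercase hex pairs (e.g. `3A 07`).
B4 00 70 00 39 94

line 2 (minus): pack op=0x16:5|rd=2:2|rs=0:2|pad=0:7 = 0xb400; big→ b4 00
line 3 (goto): pack op=0xe:5|imm=0:11 = 0x7000; big→ 70 00
line 4 (addi): pack op=0x7:5|rd=0:2|imm=404:9 = 0x3994; big→ 39 94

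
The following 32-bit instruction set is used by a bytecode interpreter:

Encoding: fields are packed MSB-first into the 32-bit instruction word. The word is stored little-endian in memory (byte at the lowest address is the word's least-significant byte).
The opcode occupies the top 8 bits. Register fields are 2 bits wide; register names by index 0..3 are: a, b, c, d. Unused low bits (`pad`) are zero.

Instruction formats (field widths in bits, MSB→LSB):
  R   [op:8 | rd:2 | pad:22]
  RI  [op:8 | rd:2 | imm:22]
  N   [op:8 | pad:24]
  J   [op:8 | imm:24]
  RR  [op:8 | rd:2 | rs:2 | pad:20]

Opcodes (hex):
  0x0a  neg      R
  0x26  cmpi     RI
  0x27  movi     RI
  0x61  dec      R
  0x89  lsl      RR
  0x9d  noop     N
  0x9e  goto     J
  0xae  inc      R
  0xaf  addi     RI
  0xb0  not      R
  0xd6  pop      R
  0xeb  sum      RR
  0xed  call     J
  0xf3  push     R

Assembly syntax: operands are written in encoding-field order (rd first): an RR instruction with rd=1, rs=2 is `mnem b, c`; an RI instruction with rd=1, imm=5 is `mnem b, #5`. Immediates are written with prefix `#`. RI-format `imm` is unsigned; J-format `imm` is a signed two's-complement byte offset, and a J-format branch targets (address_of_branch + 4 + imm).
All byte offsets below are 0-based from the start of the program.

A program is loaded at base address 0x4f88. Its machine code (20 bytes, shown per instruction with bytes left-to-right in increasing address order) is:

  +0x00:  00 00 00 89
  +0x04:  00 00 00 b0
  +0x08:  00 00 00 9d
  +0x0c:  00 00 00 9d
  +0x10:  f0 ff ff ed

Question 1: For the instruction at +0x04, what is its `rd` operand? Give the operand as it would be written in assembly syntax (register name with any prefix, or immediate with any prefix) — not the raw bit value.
a

+0x04: 00 00 00 b0 ⇒ word 0xb0000000 (little)
  opcode bits[31:24]=0xb0: not/R
  rd: (w>>22)&0x3=0x0 → a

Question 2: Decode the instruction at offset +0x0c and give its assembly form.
noop

@+0c  little-endian(00 00 00 9d) = 0x9d000000
  op=0x9d000000>>24=0x9d ⇒ noop (N)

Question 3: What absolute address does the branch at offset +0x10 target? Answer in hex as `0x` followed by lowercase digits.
0x4f8c

off 0x10: read f0 ff ff ed as little → 0xedfffff0
  op=0xedfffff0>>24=0xed ⇒ call (J)
  [23:0] imm=16777200 (s24→-16) = #-16
  target = base 0x4f88 + off 0x10 + 4 + imm -16 = 0x4f8c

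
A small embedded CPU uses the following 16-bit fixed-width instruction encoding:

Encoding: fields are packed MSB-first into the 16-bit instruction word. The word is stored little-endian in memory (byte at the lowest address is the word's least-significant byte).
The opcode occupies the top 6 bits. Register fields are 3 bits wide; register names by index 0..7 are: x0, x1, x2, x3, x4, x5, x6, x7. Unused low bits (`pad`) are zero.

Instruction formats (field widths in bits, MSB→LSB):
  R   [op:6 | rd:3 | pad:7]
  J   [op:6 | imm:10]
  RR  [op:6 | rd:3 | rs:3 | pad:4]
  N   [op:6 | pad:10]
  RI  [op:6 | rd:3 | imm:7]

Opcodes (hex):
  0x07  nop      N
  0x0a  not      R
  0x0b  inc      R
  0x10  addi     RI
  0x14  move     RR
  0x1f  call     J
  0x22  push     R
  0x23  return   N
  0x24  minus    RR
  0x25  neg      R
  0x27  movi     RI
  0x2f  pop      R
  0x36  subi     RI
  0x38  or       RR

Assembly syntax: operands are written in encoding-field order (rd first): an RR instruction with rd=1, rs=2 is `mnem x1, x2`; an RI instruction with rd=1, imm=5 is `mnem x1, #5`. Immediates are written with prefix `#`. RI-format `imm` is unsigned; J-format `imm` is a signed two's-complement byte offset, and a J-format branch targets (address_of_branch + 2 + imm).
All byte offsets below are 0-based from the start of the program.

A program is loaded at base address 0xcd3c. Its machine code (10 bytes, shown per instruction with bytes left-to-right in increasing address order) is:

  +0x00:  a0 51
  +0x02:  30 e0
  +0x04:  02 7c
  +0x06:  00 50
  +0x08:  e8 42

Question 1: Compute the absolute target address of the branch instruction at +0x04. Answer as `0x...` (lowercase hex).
off 0x04: read 02 7c as little → 0x7c02
  op=0x7c02>>10=0x1f ⇒ call (J)
  imm@[9:0]=0x2 ⇒ #2
  target = base 0xcd3c + off 0x04 + 2 + imm 2 = 0xcd44

0xcd44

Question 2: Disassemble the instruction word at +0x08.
+0x08: e8 42 ⇒ word 0x42e8 (little)
  top 6b → 0x10 → addi [RI]
  [9:7] rd=5 = x5
  [6:0] imm=104 = #104

addi x5, #104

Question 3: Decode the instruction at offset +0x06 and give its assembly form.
+0x06: 00 50 ⇒ word 0x5000 (little)
  op=0x5000>>10=0x14 ⇒ move (RR)
  rd@[9:7]=0x0 ⇒ x0
  rs@[6:4]=0x0 ⇒ x0

move x0, x0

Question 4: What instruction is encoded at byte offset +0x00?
move x3, x2

+0x00: a0 51 ⇒ word 0x51a0 (little)
  top 6b → 0x14 → move [RR]
  rd: (w>>7)&0x7=0x3 → x3
  rs: (w>>4)&0x7=0x2 → x2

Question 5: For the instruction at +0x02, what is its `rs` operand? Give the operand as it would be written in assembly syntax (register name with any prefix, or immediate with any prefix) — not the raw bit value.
+0x02: 30 e0 ⇒ word 0xe030 (little)
  opcode bits[15:10]=0x38: or/RR
  [9:7] rd=0 = x0
  [6:4] rs=3 = x3

x3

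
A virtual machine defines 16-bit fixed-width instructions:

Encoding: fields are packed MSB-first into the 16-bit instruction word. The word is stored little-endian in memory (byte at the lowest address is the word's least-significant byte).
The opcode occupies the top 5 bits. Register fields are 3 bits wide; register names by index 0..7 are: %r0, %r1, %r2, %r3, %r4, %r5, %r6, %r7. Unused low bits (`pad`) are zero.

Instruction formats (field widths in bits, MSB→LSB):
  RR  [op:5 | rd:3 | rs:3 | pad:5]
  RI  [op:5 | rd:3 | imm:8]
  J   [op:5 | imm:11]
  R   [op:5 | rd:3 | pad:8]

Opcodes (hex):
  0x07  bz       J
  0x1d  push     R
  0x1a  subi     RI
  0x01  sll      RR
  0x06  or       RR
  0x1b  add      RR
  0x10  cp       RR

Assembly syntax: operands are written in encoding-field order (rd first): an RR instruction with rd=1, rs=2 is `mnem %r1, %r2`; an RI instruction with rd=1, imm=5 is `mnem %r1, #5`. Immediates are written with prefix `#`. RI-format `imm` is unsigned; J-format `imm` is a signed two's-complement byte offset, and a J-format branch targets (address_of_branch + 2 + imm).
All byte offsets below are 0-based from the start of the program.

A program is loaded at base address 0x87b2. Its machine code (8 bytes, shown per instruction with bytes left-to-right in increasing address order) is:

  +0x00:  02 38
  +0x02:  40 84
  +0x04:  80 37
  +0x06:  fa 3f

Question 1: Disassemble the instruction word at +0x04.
@+04  little-endian(80 37) = 0x3780
  opcode bits[15:11]=0x6: or/RR
  [10:8] rd=7 = %r7
  [7:5] rs=4 = %r4

or %r7, %r4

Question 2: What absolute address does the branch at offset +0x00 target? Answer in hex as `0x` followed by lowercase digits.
[00] 02 38 → 0x3802
  opcode bits[15:11]=0x7: bz/J
  [10:0] imm=2 = #2
  target = base 0x87b2 + off 0x00 + 2 + imm 2 = 0x87b6

0x87b6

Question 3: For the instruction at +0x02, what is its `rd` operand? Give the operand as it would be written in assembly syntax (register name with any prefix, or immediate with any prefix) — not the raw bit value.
%r4

+0x02: 40 84 ⇒ word 0x8440 (little)
  opcode bits[15:11]=0x10: cp/RR
  [10:8] rd=4 = %r4
  [7:5] rs=2 = %r2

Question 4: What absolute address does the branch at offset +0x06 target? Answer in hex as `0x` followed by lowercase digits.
0x87b4

+0x06: fa 3f ⇒ word 0x3ffa (little)
  top 5b → 0x7 → bz [J]
  [10:0] imm=2042 (s11→-6) = #-6
  target = base 0x87b2 + off 0x06 + 2 + imm -6 = 0x87b4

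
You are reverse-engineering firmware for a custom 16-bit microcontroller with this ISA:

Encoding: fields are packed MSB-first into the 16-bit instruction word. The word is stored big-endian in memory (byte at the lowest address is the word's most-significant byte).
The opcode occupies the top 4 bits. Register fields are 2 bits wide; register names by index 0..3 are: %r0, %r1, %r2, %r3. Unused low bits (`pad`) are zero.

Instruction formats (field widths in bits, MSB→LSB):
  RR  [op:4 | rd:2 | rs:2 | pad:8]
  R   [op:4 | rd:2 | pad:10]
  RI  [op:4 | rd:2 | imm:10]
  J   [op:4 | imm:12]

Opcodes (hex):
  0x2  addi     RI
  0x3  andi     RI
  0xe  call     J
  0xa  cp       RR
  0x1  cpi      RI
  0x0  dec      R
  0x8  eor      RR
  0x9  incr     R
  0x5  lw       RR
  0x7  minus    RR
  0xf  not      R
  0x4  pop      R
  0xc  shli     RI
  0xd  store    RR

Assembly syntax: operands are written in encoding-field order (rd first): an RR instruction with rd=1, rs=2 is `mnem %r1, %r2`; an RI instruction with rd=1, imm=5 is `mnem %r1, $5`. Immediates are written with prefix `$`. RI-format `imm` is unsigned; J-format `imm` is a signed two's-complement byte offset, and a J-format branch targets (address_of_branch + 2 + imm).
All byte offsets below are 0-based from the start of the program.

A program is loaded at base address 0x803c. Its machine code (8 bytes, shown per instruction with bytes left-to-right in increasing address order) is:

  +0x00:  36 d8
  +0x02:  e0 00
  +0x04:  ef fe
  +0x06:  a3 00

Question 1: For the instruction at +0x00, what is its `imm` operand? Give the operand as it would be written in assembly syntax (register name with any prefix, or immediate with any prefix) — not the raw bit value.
@+00  big-endian(36 d8) = 0x36d8
  top 4b → 0x3 → andi [RI]
  rd@[11:10]=0x1 ⇒ %r1
  imm@[9:0]=0x2d8 ⇒ $728

$728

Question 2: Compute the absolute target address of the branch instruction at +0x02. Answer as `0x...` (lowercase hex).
0x8040

@+02  big-endian(e0 00) = 0xe000
  top 4b → 0xe → call [J]
  imm: (w>>0)&0xfff=0x0 → $0
  target = base 0x803c + off 0x02 + 2 + imm 0 = 0x8040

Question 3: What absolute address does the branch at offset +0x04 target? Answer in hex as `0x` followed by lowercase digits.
off 0x04: read ef fe as big → 0xeffe
  top 4b → 0xe → call [J]
  imm: (w>>0)&0xfff=0xffe (s12→-2) → $-2
  target = base 0x803c + off 0x04 + 2 + imm -2 = 0x8040

0x8040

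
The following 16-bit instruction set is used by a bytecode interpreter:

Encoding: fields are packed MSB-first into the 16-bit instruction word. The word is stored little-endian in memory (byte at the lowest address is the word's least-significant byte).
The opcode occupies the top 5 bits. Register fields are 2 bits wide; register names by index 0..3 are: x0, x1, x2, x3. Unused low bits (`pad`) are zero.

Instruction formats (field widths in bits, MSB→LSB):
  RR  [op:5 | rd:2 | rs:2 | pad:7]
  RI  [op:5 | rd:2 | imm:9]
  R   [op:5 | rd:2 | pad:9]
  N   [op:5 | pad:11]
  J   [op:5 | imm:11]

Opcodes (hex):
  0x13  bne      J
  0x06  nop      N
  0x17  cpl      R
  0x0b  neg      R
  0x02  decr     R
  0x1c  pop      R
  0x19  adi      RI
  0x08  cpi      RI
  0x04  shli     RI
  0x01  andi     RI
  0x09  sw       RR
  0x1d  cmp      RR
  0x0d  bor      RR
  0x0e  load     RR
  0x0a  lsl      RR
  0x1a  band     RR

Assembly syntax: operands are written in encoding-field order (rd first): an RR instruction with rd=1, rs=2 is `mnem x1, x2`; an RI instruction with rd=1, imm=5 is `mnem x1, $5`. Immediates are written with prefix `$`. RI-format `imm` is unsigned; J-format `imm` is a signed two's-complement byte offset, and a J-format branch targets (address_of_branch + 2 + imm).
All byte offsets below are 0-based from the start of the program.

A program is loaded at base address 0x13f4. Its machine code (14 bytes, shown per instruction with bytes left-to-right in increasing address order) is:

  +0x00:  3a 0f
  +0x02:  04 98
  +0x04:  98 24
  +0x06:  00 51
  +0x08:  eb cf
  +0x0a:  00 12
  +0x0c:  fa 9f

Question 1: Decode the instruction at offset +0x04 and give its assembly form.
shli x2, $152

[04] 98 24 → 0x2498
  opcode bits[15:11]=0x4: shli/RI
  rd@[10:9]=0x2 ⇒ x2
  imm@[8:0]=0x98 ⇒ $152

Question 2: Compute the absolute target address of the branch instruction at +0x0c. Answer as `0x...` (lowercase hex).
0x13fc

+0x0c: fa 9f ⇒ word 0x9ffa (little)
  top 5b → 0x13 → bne [J]
  imm@[10:0]=0x7fa (s11→-6) ⇒ $-6
  target = base 0x13f4 + off 0x0c + 2 + imm -6 = 0x13fc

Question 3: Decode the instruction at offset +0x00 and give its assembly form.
[00] 3a 0f → 0x0f3a
  op=0x0f3a>>11=0x1 ⇒ andi (RI)
  [10:9] rd=3 = x3
  [8:0] imm=314 = $314

andi x3, $314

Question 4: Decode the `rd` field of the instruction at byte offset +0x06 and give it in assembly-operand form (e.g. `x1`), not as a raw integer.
x0

off 0x06: read 00 51 as little → 0x5100
  top 5b → 0xa → lsl [RR]
  rd: (w>>9)&0x3=0x0 → x0
  rs: (w>>7)&0x3=0x2 → x2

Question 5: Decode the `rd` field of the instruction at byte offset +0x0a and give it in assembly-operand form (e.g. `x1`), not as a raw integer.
x1

[0a] 00 12 → 0x1200
  opcode bits[15:11]=0x2: decr/R
  rd: (w>>9)&0x3=0x1 → x1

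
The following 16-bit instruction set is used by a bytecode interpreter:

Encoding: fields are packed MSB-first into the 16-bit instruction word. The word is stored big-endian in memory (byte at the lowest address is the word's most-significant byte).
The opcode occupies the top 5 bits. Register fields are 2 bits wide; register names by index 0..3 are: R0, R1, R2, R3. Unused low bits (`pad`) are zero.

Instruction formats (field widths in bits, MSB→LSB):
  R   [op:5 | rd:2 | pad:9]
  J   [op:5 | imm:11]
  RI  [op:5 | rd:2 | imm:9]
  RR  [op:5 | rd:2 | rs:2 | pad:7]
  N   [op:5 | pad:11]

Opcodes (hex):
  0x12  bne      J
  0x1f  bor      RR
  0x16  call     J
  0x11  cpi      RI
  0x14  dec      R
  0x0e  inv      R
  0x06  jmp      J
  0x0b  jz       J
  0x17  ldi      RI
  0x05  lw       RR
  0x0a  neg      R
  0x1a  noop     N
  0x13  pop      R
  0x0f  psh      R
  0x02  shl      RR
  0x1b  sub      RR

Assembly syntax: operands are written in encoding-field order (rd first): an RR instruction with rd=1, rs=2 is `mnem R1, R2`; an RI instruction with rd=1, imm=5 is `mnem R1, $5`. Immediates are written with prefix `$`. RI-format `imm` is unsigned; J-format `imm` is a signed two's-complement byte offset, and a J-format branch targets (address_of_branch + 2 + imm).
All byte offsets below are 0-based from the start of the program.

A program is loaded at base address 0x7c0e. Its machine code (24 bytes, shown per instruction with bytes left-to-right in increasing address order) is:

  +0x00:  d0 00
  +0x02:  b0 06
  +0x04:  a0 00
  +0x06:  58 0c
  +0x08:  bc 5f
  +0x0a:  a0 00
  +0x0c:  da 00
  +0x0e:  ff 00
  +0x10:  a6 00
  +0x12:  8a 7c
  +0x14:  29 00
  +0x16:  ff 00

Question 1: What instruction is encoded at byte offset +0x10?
dec R3

off 0x10: read a6 00 as big → 0xa600
  op=0xa600>>11=0x14 ⇒ dec (R)
  rd@[10:9]=0x3 ⇒ R3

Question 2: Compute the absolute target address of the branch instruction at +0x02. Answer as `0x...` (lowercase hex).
0x7c18

@+02  big-endian(b0 06) = 0xb006
  op=0xb006>>11=0x16 ⇒ call (J)
  imm: (w>>0)&0x7ff=0x6 → $6
  target = base 0x7c0e + off 0x02 + 2 + imm 6 = 0x7c18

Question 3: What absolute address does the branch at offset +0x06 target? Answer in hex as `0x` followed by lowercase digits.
0x7c22

off 0x06: read 58 0c as big → 0x580c
  top 5b → 0xb → jz [J]
  imm@[10:0]=0xc ⇒ $12
  target = base 0x7c0e + off 0x06 + 2 + imm 12 = 0x7c22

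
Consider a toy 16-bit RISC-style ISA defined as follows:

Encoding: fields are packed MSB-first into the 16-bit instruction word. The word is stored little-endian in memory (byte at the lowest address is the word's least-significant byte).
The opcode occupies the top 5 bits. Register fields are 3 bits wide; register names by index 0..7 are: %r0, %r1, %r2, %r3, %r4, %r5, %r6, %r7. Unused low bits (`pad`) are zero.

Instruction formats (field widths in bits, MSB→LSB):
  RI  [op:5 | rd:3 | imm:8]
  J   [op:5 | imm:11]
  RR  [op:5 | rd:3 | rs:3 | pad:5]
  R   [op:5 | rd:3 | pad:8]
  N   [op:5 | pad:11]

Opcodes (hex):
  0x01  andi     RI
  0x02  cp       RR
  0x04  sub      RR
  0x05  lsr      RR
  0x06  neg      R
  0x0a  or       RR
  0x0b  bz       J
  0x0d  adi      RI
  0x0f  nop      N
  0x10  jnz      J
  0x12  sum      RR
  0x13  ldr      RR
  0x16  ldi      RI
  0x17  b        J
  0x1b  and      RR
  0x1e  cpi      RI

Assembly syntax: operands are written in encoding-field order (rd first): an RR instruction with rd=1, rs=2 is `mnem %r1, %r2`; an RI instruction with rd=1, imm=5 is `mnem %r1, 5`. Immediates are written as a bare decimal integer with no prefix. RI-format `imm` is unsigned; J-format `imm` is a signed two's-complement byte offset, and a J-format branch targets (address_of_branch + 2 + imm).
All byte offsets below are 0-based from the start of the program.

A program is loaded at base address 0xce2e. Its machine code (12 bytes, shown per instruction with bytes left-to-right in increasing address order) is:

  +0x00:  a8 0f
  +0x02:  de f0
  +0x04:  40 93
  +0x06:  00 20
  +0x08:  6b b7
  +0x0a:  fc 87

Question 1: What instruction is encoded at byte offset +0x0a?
jnz -4

+0x0a: fc 87 ⇒ word 0x87fc (little)
  op=0x87fc>>11=0x10 ⇒ jnz (J)
  [10:0] imm=2044 (s11→-4) = -4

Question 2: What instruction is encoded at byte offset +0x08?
+0x08: 6b b7 ⇒ word 0xb76b (little)
  top 5b → 0x16 → ldi [RI]
  rd@[10:8]=0x7 ⇒ %r7
  imm@[7:0]=0x6b ⇒ 107

ldi %r7, 107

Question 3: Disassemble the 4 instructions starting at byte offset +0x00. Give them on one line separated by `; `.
andi %r7, 168; cpi %r0, 222; sum %r3, %r2; sub %r0, %r0

[00] a8 0f → 0x0fa8
  top 5b → 0x1 → andi [RI]
  rd@[10:8]=0x7 ⇒ %r7
  imm@[7:0]=0xa8 ⇒ 168
[02] de f0 → 0xf0de
  top 5b → 0x1e → cpi [RI]
  rd@[10:8]=0x0 ⇒ %r0
  imm@[7:0]=0xde ⇒ 222
[04] 40 93 → 0x9340
  top 5b → 0x12 → sum [RR]
  rd@[10:8]=0x3 ⇒ %r3
  rs@[7:5]=0x2 ⇒ %r2
[06] 00 20 → 0x2000
  top 5b → 0x4 → sub [RR]
  rd@[10:8]=0x0 ⇒ %r0
  rs@[7:5]=0x0 ⇒ %r0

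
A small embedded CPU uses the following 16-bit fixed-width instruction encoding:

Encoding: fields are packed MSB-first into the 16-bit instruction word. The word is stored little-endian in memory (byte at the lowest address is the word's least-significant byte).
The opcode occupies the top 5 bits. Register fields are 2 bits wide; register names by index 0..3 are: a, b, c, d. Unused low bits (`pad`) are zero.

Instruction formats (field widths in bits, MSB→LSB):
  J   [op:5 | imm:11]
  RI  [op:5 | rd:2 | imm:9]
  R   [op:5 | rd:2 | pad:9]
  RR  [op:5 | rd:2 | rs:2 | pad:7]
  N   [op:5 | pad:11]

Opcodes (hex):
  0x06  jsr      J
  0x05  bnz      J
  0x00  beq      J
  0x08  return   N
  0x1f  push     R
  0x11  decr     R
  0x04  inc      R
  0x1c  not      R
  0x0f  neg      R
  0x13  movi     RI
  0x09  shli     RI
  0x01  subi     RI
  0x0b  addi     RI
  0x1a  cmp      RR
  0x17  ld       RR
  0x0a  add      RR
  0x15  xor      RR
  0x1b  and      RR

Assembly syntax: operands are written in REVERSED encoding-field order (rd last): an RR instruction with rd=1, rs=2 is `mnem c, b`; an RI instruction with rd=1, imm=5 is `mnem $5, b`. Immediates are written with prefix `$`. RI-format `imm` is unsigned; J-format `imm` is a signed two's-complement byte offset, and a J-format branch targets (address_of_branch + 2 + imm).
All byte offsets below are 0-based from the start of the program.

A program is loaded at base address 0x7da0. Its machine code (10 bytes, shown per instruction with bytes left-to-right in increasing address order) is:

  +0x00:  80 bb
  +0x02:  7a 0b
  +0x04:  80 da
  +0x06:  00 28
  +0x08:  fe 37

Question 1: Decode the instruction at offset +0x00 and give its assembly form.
@+00  little-endian(80 bb) = 0xbb80
  top 5b → 0x17 → ld [RR]
  rd: (w>>9)&0x3=0x1 → b
  rs: (w>>7)&0x3=0x3 → d

ld d, b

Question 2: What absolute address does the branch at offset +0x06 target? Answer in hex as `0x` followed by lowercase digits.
[06] 00 28 → 0x2800
  top 5b → 0x5 → bnz [J]
  imm: (w>>0)&0x7ff=0x0 → $0
  target = base 0x7da0 + off 0x06 + 2 + imm 0 = 0x7da8

0x7da8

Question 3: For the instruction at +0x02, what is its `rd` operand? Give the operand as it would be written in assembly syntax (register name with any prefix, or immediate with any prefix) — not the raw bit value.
b

+0x02: 7a 0b ⇒ word 0x0b7a (little)
  op=0x0b7a>>11=0x1 ⇒ subi (RI)
  [10:9] rd=1 = b
  [8:0] imm=378 = $378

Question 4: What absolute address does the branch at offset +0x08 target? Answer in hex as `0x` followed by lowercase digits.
off 0x08: read fe 37 as little → 0x37fe
  op=0x37fe>>11=0x6 ⇒ jsr (J)
  imm@[10:0]=0x7fe (s11→-2) ⇒ $-2
  target = base 0x7da0 + off 0x08 + 2 + imm -2 = 0x7da8

0x7da8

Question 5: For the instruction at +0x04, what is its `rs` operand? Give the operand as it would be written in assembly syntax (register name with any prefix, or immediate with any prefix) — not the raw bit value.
[04] 80 da → 0xda80
  top 5b → 0x1b → and [RR]
  rd: (w>>9)&0x3=0x1 → b
  rs: (w>>7)&0x3=0x1 → b

b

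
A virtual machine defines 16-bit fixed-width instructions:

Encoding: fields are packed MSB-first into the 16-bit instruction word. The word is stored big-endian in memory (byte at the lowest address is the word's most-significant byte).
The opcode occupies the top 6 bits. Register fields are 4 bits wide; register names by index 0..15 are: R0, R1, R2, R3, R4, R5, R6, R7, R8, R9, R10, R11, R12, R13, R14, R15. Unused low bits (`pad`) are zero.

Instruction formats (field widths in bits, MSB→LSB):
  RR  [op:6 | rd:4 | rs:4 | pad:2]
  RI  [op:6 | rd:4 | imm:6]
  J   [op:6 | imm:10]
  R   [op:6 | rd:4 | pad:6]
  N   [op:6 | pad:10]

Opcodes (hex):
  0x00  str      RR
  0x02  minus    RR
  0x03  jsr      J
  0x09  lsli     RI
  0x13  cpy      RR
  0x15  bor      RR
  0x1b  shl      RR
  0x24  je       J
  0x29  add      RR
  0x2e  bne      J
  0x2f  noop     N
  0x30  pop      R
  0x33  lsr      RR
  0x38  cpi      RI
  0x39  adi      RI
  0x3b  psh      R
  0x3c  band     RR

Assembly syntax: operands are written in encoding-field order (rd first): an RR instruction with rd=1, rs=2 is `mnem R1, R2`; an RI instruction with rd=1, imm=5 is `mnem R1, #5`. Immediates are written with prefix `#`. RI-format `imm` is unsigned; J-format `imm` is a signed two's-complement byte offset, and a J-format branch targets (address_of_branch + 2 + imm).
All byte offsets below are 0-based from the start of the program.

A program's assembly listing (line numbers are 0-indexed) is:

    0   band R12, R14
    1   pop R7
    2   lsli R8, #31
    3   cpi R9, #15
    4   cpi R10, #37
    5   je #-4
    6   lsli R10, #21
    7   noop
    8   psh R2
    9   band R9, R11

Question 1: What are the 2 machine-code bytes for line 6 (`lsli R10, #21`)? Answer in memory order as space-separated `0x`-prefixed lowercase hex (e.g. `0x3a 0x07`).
L6: lsli op=0x9:6|rd=10:4|imm=21:6 ⇒ 0x2695 ⇒ big 26 95

0x26 0x95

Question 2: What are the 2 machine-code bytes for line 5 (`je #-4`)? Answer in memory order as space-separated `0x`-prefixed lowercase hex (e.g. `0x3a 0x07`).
0x93 0xfc

5. je fields op=0x24:6|imm=-4:10 → word 93fch → 93 fc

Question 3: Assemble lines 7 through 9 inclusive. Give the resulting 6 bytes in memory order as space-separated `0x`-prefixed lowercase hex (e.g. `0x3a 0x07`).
L7: noop op=0x2f:6|pad=0:10 ⇒ 0xbc00 ⇒ big bc 00
L8: psh op=0x3b:6|rd=2:4|pad=0:6 ⇒ 0xec80 ⇒ big ec 80
L9: band op=0x3c:6|rd=9:4|rs=11:4|pad=0:2 ⇒ 0xf26c ⇒ big f2 6c

0xbc 0x00 0xec 0x80 0xf2 0x6c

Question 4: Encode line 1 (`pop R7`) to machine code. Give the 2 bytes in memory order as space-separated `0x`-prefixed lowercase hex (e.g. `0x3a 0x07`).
0xc1 0xc0

line 1 (pop): pack op=0x30:6|rd=7:4|pad=0:6 = 0xc1c0; big→ c1 c0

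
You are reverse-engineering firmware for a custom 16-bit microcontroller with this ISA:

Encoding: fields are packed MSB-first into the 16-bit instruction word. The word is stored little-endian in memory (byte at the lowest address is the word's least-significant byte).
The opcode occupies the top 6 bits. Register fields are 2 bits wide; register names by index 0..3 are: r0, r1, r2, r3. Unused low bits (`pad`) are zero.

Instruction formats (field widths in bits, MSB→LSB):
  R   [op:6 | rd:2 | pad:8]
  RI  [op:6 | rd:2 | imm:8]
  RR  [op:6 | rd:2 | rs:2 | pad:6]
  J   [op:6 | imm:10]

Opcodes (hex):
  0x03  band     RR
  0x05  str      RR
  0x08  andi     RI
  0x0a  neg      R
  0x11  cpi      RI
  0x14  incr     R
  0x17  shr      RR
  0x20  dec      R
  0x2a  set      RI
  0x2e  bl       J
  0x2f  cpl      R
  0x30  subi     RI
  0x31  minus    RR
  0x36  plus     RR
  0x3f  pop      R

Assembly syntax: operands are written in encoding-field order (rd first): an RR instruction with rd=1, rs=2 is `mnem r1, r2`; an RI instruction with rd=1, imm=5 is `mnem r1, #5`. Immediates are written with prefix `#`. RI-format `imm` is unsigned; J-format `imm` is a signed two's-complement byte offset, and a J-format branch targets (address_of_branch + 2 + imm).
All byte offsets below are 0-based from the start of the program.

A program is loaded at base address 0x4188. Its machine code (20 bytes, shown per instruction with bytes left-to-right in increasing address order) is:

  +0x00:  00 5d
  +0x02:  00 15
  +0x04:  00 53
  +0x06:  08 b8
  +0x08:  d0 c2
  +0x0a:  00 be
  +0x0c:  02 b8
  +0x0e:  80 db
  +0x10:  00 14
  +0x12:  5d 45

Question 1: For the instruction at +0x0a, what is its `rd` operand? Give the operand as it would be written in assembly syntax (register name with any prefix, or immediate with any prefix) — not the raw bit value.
@+0a  little-endian(00 be) = 0xbe00
  opcode bits[15:10]=0x2f: cpl/R
  rd@[9:8]=0x2 ⇒ r2

r2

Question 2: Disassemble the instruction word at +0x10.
@+10  little-endian(00 14) = 0x1400
  top 6b → 0x5 → str [RR]
  [9:8] rd=0 = r0
  [7:6] rs=0 = r0

str r0, r0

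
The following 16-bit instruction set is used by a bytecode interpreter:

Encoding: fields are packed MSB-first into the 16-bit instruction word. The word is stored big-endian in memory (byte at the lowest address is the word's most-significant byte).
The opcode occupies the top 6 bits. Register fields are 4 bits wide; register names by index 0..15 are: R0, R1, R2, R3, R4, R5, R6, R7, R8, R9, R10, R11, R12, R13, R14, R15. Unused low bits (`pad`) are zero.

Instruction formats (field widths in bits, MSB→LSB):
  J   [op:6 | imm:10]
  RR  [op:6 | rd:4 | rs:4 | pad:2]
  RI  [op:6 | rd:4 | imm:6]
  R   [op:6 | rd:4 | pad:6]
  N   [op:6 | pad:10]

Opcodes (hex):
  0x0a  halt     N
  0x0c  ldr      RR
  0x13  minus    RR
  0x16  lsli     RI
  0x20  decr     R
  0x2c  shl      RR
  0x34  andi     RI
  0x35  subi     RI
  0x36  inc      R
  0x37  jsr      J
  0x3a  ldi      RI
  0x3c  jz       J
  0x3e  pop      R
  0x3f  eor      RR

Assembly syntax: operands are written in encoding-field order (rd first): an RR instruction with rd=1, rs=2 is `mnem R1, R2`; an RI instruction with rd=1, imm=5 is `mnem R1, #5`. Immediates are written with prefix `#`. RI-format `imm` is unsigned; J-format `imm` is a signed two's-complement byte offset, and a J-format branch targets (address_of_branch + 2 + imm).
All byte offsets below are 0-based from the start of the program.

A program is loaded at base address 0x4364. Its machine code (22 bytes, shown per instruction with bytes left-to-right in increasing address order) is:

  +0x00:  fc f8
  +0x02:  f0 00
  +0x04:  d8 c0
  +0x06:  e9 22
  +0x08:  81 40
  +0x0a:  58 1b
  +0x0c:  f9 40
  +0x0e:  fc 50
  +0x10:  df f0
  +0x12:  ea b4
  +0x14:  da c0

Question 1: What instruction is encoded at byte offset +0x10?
off 0x10: read df f0 as big → 0xdff0
  op=0xdff0>>10=0x37 ⇒ jsr (J)
  [9:0] imm=1008 (s10→-16) = #-16

jsr #-16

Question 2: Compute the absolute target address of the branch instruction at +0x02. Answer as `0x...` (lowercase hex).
[02] f0 00 → 0xf000
  opcode bits[15:10]=0x3c: jz/J
  imm: (w>>0)&0x3ff=0x0 → #0
  target = base 0x4364 + off 0x02 + 2 + imm 0 = 0x4368

0x4368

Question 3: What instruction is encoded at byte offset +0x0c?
@+0c  big-endian(f9 40) = 0xf940
  top 6b → 0x3e → pop [R]
  rd@[9:6]=0x5 ⇒ R5

pop R5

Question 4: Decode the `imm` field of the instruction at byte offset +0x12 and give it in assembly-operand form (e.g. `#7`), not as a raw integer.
#52

off 0x12: read ea b4 as big → 0xeab4
  opcode bits[15:10]=0x3a: ldi/RI
  rd: (w>>6)&0xf=0xa → R10
  imm: (w>>0)&0x3f=0x34 → #52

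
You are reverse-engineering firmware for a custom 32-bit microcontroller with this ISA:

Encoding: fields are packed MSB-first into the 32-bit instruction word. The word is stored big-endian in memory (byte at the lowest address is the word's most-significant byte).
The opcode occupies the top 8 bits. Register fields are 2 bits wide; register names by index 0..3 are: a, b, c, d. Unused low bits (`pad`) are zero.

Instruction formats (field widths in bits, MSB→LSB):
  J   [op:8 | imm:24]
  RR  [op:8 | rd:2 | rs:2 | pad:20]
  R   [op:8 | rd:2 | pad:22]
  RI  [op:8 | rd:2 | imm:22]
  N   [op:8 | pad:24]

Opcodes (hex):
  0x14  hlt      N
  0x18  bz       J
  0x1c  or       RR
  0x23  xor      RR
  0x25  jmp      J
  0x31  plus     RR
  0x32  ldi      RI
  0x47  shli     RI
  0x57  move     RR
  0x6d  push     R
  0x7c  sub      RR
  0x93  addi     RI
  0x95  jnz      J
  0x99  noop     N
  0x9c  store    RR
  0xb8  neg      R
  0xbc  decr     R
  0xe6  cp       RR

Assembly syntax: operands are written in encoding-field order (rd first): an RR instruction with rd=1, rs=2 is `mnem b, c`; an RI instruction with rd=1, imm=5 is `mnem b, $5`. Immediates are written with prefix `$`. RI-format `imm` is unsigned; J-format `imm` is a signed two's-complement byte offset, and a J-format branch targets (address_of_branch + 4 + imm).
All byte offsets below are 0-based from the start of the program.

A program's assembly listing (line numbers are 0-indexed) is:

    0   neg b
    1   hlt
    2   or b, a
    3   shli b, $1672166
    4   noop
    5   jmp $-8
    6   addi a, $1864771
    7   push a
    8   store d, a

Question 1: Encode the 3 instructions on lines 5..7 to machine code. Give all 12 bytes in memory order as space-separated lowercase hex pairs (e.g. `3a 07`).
L5: jmp op=0x25:8|imm=-8:24 ⇒ 0x25fffff8 ⇒ big 25 ff ff f8
L6: addi op=0x93:8|rd=0:2|imm=1864771:22 ⇒ 0x931c7443 ⇒ big 93 1c 74 43
L7: push op=0x6d:8|rd=0:2|pad=0:22 ⇒ 0x6d000000 ⇒ big 6d 00 00 00

25 ff ff f8 93 1c 74 43 6d 00 00 00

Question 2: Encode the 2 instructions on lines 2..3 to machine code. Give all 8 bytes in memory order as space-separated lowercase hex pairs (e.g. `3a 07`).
L2: or op=0x1c:8|rd=1:2|rs=0:2|pad=0:20 ⇒ 0x1c400000 ⇒ big 1c 40 00 00
L3: shli op=0x47:8|rd=1:2|imm=1672166:22 ⇒ 0x475983e6 ⇒ big 47 59 83 e6

1c 40 00 00 47 59 83 e6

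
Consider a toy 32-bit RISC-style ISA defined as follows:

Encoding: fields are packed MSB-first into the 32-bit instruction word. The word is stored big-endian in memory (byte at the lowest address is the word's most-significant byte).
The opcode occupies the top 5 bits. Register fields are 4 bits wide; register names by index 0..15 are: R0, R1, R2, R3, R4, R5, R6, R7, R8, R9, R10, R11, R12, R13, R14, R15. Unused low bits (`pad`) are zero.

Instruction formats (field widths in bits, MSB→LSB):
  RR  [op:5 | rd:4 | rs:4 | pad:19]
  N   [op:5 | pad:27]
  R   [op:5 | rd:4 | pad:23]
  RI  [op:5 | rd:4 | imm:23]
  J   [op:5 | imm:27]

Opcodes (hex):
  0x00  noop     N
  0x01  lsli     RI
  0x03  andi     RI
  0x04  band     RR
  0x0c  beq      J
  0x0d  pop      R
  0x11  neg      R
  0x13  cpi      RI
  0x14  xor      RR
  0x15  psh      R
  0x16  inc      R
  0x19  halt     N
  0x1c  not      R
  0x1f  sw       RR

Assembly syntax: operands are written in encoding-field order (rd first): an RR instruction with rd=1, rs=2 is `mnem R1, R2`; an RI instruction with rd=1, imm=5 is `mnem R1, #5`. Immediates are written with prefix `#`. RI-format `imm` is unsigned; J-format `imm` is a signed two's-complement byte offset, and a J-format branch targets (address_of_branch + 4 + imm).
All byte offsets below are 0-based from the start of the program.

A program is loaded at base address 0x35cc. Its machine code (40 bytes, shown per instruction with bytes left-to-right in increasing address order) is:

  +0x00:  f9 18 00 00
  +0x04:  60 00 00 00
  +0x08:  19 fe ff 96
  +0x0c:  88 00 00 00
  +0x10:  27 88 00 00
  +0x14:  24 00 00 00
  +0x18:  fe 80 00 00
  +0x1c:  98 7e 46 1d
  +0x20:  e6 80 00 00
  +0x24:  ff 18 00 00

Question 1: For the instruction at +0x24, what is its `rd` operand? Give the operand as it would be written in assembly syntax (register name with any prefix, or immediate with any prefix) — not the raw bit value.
R14

+0x24: ff 18 00 00 ⇒ word 0xff180000 (big)
  op=0xff180000>>27=0x1f ⇒ sw (RR)
  rd@[26:23]=0xe ⇒ R14
  rs@[22:19]=0x3 ⇒ R3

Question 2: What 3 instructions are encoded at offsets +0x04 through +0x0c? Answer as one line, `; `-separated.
beq #0; andi R3, #8322966; neg R0

+0x04: 60 00 00 00 ⇒ word 0x60000000 (big)
  op=0x60000000>>27=0xc ⇒ beq (J)
  imm@[26:0]=0x0 ⇒ #0
+0x08: 19 fe ff 96 ⇒ word 0x19feff96 (big)
  op=0x19feff96>>27=0x3 ⇒ andi (RI)
  rd@[26:23]=0x3 ⇒ R3
  imm@[22:0]=0x7eff96 ⇒ #8322966
+0x0c: 88 00 00 00 ⇒ word 0x88000000 (big)
  op=0x88000000>>27=0x11 ⇒ neg (R)
  rd@[26:23]=0x0 ⇒ R0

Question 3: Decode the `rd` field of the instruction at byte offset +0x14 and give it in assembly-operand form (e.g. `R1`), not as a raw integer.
[14] 24 00 00 00 → 0x24000000
  opcode bits[31:27]=0x4: band/RR
  rd: (w>>23)&0xf=0x8 → R8
  rs: (w>>19)&0xf=0x0 → R0

R8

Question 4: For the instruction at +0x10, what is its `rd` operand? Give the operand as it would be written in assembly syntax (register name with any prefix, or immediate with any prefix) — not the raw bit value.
R15

@+10  big-endian(27 88 00 00) = 0x27880000
  opcode bits[31:27]=0x4: band/RR
  rd@[26:23]=0xf ⇒ R15
  rs@[22:19]=0x1 ⇒ R1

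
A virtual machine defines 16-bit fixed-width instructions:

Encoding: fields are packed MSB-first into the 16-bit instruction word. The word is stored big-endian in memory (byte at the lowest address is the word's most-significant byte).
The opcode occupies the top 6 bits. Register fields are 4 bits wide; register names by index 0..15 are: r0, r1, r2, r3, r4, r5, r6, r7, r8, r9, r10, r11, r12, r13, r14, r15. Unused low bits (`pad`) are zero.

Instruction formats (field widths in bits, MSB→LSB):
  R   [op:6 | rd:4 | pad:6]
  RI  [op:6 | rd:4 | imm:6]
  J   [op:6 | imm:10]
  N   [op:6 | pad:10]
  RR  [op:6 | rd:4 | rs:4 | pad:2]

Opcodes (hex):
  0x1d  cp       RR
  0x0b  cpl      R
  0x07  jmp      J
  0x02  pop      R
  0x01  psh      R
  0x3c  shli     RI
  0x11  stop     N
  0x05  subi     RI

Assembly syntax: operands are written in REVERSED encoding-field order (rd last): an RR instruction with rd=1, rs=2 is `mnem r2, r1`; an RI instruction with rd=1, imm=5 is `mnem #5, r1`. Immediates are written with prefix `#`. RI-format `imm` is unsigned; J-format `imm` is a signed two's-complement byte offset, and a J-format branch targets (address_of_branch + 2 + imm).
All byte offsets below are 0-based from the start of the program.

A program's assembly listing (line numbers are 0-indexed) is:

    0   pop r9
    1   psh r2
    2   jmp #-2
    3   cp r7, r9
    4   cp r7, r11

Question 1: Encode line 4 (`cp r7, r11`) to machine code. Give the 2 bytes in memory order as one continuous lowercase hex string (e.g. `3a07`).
76dc

4. cp fields op=0x1d:6|rd=11:4|rs=7:4|pad=0:2 → word 76dch → 76 dc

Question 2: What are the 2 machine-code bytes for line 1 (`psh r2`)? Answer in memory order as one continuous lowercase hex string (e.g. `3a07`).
1. psh fields op=0x1:6|rd=2:4|pad=0:6 → word 0480h → 04 80

0480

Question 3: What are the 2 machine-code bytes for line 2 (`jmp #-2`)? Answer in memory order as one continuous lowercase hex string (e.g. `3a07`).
2. jmp fields op=0x7:6|imm=-2:10 → word 1ffeh → 1f fe

1ffe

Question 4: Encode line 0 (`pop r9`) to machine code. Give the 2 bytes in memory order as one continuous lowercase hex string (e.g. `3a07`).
0. pop fields op=0x2:6|rd=9:4|pad=0:6 → word 0a40h → 0a 40

0a40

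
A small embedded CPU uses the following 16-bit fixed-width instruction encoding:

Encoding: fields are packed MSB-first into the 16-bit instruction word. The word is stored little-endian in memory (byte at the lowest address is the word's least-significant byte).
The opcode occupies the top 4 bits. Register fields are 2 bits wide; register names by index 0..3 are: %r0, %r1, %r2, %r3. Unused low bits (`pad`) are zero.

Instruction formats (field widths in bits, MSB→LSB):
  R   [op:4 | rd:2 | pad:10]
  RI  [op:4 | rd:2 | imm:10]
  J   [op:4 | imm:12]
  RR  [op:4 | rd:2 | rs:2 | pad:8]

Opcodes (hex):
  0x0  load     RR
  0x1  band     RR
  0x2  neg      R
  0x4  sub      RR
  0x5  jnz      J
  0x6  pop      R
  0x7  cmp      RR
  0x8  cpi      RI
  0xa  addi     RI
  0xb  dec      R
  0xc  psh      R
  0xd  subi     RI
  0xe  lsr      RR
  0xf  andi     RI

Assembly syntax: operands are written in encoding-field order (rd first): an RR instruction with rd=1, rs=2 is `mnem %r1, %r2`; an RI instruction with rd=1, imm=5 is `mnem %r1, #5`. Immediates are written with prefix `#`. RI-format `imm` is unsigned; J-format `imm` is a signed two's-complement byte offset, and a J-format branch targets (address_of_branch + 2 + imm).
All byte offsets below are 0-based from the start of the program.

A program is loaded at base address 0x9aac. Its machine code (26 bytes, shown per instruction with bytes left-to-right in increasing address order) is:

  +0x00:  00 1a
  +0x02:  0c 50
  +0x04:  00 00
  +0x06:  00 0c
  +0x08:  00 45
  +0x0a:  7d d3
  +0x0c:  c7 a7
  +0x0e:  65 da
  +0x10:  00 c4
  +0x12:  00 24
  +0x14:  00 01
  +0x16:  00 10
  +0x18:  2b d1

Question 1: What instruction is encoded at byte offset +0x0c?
addi %r1, #967

[0c] c7 a7 → 0xa7c7
  top 4b → 0xa → addi [RI]
  rd: (w>>10)&0x3=0x1 → %r1
  imm: (w>>0)&0x3ff=0x3c7 → #967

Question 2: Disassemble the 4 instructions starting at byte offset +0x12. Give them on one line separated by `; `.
[12] 00 24 → 0x2400
  op=0x2400>>12=0x2 ⇒ neg (R)
  [11:10] rd=1 = %r1
[14] 00 01 → 0x0100
  op=0x0100>>12=0x0 ⇒ load (RR)
  [11:10] rd=0 = %r0
  [9:8] rs=1 = %r1
[16] 00 10 → 0x1000
  op=0x1000>>12=0x1 ⇒ band (RR)
  [11:10] rd=0 = %r0
  [9:8] rs=0 = %r0
[18] 2b d1 → 0xd12b
  op=0xd12b>>12=0xd ⇒ subi (RI)
  [11:10] rd=0 = %r0
  [9:0] imm=299 = #299

neg %r1; load %r0, %r1; band %r0, %r0; subi %r0, #299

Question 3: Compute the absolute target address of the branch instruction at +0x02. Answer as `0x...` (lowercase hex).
[02] 0c 50 → 0x500c
  op=0x500c>>12=0x5 ⇒ jnz (J)
  [11:0] imm=12 = #12
  target = base 0x9aac + off 0x02 + 2 + imm 12 = 0x9abc

0x9abc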